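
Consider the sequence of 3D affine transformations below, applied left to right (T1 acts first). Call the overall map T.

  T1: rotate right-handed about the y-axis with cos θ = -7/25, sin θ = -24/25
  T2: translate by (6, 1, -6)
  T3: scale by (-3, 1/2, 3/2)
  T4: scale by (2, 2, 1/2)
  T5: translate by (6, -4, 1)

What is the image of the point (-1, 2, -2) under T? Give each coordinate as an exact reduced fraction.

T1 rotate right-handed about the y-axis with cos θ = -7/25, sin θ = -24/25: (-1, 2, -2) → (11/5, 2, -2/5)
T2 translate by (6, 1, -6): (11/5, 2, -2/5) → (41/5, 3, -32/5)
T3 scale by (-3, 1/2, 3/2): (41/5, 3, -32/5) → (-123/5, 3/2, -48/5)
T4 scale by (2, 2, 1/2): (-123/5, 3/2, -48/5) → (-246/5, 3, -24/5)
T5 translate by (6, -4, 1): (-246/5, 3, -24/5) → (-216/5, -1, -19/5)

T(p) = (-216/5, -1, -19/5)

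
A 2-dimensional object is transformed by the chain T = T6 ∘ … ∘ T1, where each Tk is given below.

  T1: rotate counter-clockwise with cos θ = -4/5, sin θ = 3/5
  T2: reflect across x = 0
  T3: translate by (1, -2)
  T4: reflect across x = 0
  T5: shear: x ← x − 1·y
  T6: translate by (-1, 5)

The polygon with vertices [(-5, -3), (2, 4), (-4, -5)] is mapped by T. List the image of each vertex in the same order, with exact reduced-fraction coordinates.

image vertices: (32/5, 12/5), (-2, 1), (23/5, 23/5)

T1 rotate counter-clockwise with cos θ = -4/5, sin θ = 3/5: (-5, -3) → (29/5, -3/5); (2, 4) → (-4, -2); (-4, -5) → (31/5, 8/5)
T2 reflect across x = 0: (29/5, -3/5) → (-29/5, -3/5); (-4, -2) → (4, -2); (31/5, 8/5) → (-31/5, 8/5)
T3 translate by (1, -2): (-29/5, -3/5) → (-24/5, -13/5); (4, -2) → (5, -4); (-31/5, 8/5) → (-26/5, -2/5)
T4 reflect across x = 0: (-24/5, -13/5) → (24/5, -13/5); (5, -4) → (-5, -4); (-26/5, -2/5) → (26/5, -2/5)
T5 shear: x ← x − 1·y: (24/5, -13/5) → (37/5, -13/5); (-5, -4) → (-1, -4); (26/5, -2/5) → (28/5, -2/5)
T6 translate by (-1, 5): (37/5, -13/5) → (32/5, 12/5); (-1, -4) → (-2, 1); (28/5, -2/5) → (23/5, 23/5)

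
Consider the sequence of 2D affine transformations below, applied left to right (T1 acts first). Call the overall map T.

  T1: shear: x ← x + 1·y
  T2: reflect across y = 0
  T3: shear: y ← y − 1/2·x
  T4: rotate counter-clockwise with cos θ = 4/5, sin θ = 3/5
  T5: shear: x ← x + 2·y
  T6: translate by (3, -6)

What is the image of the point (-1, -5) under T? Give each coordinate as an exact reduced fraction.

T1 shear: x ← x + 1·y: (-1, -5) → (-6, -5)
T2 reflect across y = 0: (-6, -5) → (-6, 5)
T3 shear: y ← y − 1/2·x: (-6, 5) → (-6, 8)
T4 rotate counter-clockwise with cos θ = 4/5, sin θ = 3/5: (-6, 8) → (-48/5, 14/5)
T5 shear: x ← x + 2·y: (-48/5, 14/5) → (-4, 14/5)
T6 translate by (3, -6): (-4, 14/5) → (-1, -16/5)

T(p) = (-1, -16/5)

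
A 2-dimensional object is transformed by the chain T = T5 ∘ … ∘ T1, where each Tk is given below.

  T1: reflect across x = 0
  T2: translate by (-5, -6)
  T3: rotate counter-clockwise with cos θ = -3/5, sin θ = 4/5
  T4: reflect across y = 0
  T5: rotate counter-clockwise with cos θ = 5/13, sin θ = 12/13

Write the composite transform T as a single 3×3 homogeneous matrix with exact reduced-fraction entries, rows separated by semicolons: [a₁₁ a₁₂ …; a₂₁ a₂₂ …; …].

T = [-33/65 -56/65 171/65; 56/65 -33/65 478/65; 0 0 1]

T1 = [-1 0 0; 0 1 0; 0 0 1]
T2·T1 = [-1 0 -5; 0 1 -6; 0 0 1]
T3·…·T1 = [3/5 -4/5 39/5; -4/5 -3/5 -2/5; 0 0 1]
T4·…·T1 = [3/5 -4/5 39/5; 4/5 3/5 2/5; 0 0 1]
T5·…·T1 = [-33/65 -56/65 171/65; 56/65 -33/65 478/65; 0 0 1]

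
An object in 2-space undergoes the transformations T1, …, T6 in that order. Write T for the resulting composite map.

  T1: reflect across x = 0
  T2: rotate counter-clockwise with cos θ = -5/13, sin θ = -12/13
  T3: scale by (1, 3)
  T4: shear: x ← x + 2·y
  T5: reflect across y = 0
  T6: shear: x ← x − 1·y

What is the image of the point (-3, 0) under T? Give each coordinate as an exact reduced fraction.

T1 reflect across x = 0: (-3, 0) → (3, 0)
T2 rotate counter-clockwise with cos θ = -5/13, sin θ = -12/13: (3, 0) → (-15/13, -36/13)
T3 scale by (1, 3): (-15/13, -36/13) → (-15/13, -108/13)
T4 shear: x ← x + 2·y: (-15/13, -108/13) → (-231/13, -108/13)
T5 reflect across y = 0: (-231/13, -108/13) → (-231/13, 108/13)
T6 shear: x ← x − 1·y: (-231/13, 108/13) → (-339/13, 108/13)

T(p) = (-339/13, 108/13)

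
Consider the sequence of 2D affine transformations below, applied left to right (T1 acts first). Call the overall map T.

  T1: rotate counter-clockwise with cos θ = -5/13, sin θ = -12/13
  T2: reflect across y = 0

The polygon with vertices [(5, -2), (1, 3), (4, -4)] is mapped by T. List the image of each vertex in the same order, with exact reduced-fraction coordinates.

T1 rotate counter-clockwise with cos θ = -5/13, sin θ = -12/13: (5, -2) → (-49/13, -50/13); (1, 3) → (31/13, -27/13); (4, -4) → (-68/13, -28/13)
T2 reflect across y = 0: (-49/13, -50/13) → (-49/13, 50/13); (31/13, -27/13) → (31/13, 27/13); (-68/13, -28/13) → (-68/13, 28/13)

image vertices: (-49/13, 50/13), (31/13, 27/13), (-68/13, 28/13)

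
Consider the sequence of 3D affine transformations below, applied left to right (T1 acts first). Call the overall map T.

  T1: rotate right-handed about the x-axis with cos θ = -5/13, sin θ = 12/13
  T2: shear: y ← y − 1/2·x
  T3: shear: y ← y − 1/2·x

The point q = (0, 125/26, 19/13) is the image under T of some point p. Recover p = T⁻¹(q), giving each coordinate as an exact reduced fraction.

p = (0, -1/2, -5)

T1 = [1 0 0 0; 0 -5/13 -12/13 0; 0 12/13 -5/13 0; 0 0 0 1]
T2·T1 = [1 0 0 0; -1/2 -5/13 -12/13 0; 0 12/13 -5/13 0; 0 0 0 1]
T3·…·T1 = [1 0 0 0; -1 -5/13 -12/13 0; 0 12/13 -5/13 0; 0 0 0 1]
det M = 1; M⁻¹ = [1 0 0 0; -5/13 -5/13 12/13 0; -12/13 -12/13 -5/13 0; 0 0 0 1]
M⁻¹ · (0, 125/26, 19/13)ᵀ = (0, -1/2, -5)ᵀ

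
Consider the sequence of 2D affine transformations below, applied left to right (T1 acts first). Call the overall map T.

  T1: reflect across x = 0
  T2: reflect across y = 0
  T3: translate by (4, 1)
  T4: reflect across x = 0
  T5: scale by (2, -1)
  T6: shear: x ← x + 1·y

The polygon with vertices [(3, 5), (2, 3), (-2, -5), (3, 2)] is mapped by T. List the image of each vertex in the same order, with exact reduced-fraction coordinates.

T1 reflect across x = 0: (3, 5) → (-3, 5); (2, 3) → (-2, 3); (-2, -5) → (2, -5); (3, 2) → (-3, 2)
T2 reflect across y = 0: (-3, 5) → (-3, -5); (-2, 3) → (-2, -3); (2, -5) → (2, 5); (-3, 2) → (-3, -2)
T3 translate by (4, 1): (-3, -5) → (1, -4); (-2, -3) → (2, -2); (2, 5) → (6, 6); (-3, -2) → (1, -1)
T4 reflect across x = 0: (1, -4) → (-1, -4); (2, -2) → (-2, -2); (6, 6) → (-6, 6); (1, -1) → (-1, -1)
T5 scale by (2, -1): (-1, -4) → (-2, 4); (-2, -2) → (-4, 2); (-6, 6) → (-12, -6); (-1, -1) → (-2, 1)
T6 shear: x ← x + 1·y: (-2, 4) → (2, 4); (-4, 2) → (-2, 2); (-12, -6) → (-18, -6); (-2, 1) → (-1, 1)

image vertices: (2, 4), (-2, 2), (-18, -6), (-1, 1)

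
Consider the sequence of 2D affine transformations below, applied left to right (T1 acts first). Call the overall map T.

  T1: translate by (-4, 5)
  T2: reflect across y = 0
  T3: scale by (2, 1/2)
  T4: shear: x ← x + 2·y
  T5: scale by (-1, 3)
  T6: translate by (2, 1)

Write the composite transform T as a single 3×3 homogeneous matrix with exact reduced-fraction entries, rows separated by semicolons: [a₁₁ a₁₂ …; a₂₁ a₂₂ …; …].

T = [-2 1 15; 0 -3/2 -13/2; 0 0 1]

T1 = [1 0 -4; 0 1 5; 0 0 1]
T2·T1 = [1 0 -4; 0 -1 -5; 0 0 1]
T3·…·T1 = [2 0 -8; 0 -1/2 -5/2; 0 0 1]
T4·…·T1 = [2 -1 -13; 0 -1/2 -5/2; 0 0 1]
T5·…·T1 = [-2 1 13; 0 -3/2 -15/2; 0 0 1]
T6·…·T1 = [-2 1 15; 0 -3/2 -13/2; 0 0 1]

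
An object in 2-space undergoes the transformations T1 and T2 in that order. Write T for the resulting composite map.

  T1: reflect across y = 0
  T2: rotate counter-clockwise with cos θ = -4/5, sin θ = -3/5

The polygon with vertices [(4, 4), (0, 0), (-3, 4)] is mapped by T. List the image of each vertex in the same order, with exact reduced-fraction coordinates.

T1 reflect across y = 0: (4, 4) → (4, -4); (0, 0) → (0, 0); (-3, 4) → (-3, -4)
T2 rotate counter-clockwise with cos θ = -4/5, sin θ = -3/5: (4, -4) → (-28/5, 4/5); (0, 0) → (0, 0); (-3, -4) → (0, 5)

image vertices: (-28/5, 4/5), (0, 0), (0, 5)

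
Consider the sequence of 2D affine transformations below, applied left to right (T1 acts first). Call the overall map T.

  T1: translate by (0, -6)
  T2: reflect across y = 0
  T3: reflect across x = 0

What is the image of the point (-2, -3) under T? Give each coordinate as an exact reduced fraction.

T(p) = (2, 9)

T1 translate by (0, -6): (-2, -3) → (-2, -9)
T2 reflect across y = 0: (-2, -9) → (-2, 9)
T3 reflect across x = 0: (-2, 9) → (2, 9)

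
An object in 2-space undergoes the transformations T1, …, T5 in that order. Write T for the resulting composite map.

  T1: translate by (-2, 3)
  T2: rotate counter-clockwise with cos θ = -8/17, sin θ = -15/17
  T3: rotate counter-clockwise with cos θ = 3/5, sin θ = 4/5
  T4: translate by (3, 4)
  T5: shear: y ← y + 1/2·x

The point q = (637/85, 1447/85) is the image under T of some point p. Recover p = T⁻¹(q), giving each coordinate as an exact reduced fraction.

p = (-9/2, 5)

T1 = [1 0 -2; 0 1 3; 0 0 1]
T2·T1 = [-8/17 15/17 61/17; -15/17 -8/17 6/17; 0 0 1]
T3·…·T1 = [36/85 77/85 159/85; -77/85 36/85 262/85; 0 0 1]
T4·…·T1 = [36/85 77/85 414/85; -77/85 36/85 602/85; 0 0 1]
T5·…·T1 = [36/85 77/85 414/85; -59/85 149/170 809/85; 0 0 1]
det M = 1; M⁻¹ = [149/170 -77/85 74/17; 59/85 36/85 -126/17; 0 0 1]
M⁻¹ · (637/85, 1447/85)ᵀ = (-9/2, 5)ᵀ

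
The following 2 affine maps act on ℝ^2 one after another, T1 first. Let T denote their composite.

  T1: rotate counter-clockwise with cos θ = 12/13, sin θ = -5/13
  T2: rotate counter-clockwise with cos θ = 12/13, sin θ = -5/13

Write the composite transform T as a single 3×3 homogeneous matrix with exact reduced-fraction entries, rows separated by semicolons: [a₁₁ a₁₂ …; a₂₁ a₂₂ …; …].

T = [119/169 120/169 0; -120/169 119/169 0; 0 0 1]

T1 = [12/13 5/13 0; -5/13 12/13 0; 0 0 1]
T2·T1 = [119/169 120/169 0; -120/169 119/169 0; 0 0 1]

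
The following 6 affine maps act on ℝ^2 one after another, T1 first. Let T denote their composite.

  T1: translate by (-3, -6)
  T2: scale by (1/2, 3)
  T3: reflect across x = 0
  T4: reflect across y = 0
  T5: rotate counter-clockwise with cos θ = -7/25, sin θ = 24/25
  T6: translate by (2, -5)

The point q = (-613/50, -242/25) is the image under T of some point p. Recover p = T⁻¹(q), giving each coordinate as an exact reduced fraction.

T1 = [1 0 -3; 0 1 -6; 0 0 1]
T2·T1 = [1/2 0 -3/2; 0 3 -18; 0 0 1]
T3·…·T1 = [-1/2 0 3/2; 0 3 -18; 0 0 1]
T4·…·T1 = [-1/2 0 3/2; 0 -3 18; 0 0 1]
T5·…·T1 = [7/50 72/25 -177/10; -12/25 21/25 -18/5; 0 0 1]
T6·…·T1 = [7/50 72/25 -157/10; -12/25 21/25 -43/5; 0 0 1]
det M = 3/2; M⁻¹ = [14/25 -48/25 -193/25; 8/25 7/75 437/75; 0 0 1]
M⁻¹ · (-613/50, -242/25)ᵀ = (4, 1)ᵀ

p = (4, 1)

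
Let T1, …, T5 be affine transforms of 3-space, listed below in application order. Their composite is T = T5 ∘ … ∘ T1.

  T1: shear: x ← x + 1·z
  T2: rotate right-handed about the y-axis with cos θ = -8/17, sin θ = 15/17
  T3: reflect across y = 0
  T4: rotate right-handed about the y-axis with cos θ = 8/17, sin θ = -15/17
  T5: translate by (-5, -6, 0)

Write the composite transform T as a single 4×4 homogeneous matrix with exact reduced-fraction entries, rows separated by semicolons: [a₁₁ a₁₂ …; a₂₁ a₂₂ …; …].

T = [161/289 0 401/289 -5; 0 -1 0 -6; -240/289 0 -79/289 0; 0 0 0 1]

T1 = [1 0 1 0; 0 1 0 0; 0 0 1 0; 0 0 0 1]
T2·T1 = [-8/17 0 7/17 0; 0 1 0 0; -15/17 0 -23/17 0; 0 0 0 1]
T3·…·T1 = [-8/17 0 7/17 0; 0 -1 0 0; -15/17 0 -23/17 0; 0 0 0 1]
T4·…·T1 = [161/289 0 401/289 0; 0 -1 0 0; -240/289 0 -79/289 0; 0 0 0 1]
T5·…·T1 = [161/289 0 401/289 -5; 0 -1 0 -6; -240/289 0 -79/289 0; 0 0 0 1]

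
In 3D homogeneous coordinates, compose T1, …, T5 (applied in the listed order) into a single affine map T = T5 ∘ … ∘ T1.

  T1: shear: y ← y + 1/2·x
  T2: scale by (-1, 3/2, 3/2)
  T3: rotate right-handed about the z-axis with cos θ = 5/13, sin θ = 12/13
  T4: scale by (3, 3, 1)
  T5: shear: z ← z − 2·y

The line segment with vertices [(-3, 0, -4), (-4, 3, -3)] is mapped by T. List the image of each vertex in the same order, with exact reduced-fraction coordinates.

T1 shear: y ← y + 1/2·x: (-3, 0, -4) → (-3, -3/2, -4); (-4, 3, -3) → (-4, 1, -3)
T2 scale by (-1, 3/2, 3/2): (-3, -3/2, -4) → (3, -9/4, -6); (-4, 1, -3) → (4, 3/2, -9/2)
T3 rotate right-handed about the z-axis with cos θ = 5/13, sin θ = 12/13: (3, -9/4, -6) → (42/13, 99/52, -6); (4, 3/2, -9/2) → (2/13, 111/26, -9/2)
T4 scale by (3, 3, 1): (42/13, 99/52, -6) → (126/13, 297/52, -6); (2/13, 111/26, -9/2) → (6/13, 333/26, -9/2)
T5 shear: z ← z − 2·y: (126/13, 297/52, -6) → (126/13, 297/52, -453/26); (6/13, 333/26, -9/2) → (6/13, 333/26, -783/26)

image vertices: (126/13, 297/52, -453/26), (6/13, 333/26, -783/26)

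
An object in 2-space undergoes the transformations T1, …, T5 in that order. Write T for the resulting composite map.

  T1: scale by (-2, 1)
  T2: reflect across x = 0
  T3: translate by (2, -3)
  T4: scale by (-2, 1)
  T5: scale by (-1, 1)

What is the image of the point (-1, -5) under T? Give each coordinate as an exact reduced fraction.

T1 scale by (-2, 1): (-1, -5) → (2, -5)
T2 reflect across x = 0: (2, -5) → (-2, -5)
T3 translate by (2, -3): (-2, -5) → (0, -8)
T4 scale by (-2, 1): (0, -8) → (0, -8)
T5 scale by (-1, 1): (0, -8) → (0, -8)

T(p) = (0, -8)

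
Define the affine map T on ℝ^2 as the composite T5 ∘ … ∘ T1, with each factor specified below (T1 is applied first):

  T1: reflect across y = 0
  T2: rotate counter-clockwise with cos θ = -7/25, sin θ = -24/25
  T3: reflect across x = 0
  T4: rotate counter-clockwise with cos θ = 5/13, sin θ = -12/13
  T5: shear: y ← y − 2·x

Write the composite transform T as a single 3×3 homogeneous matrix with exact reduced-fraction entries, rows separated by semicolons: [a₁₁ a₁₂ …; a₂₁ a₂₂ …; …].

T1 = [1 0 0; 0 -1 0; 0 0 1]
T2·T1 = [-7/25 -24/25 0; -24/25 7/25 0; 0 0 1]
T3·…·T1 = [7/25 24/25 0; -24/25 7/25 0; 0 0 1]
T4·…·T1 = [-253/325 204/325 0; -204/325 -253/325 0; 0 0 1]
T5·…·T1 = [-253/325 204/325 0; 302/325 -661/325 0; 0 0 1]

T = [-253/325 204/325 0; 302/325 -661/325 0; 0 0 1]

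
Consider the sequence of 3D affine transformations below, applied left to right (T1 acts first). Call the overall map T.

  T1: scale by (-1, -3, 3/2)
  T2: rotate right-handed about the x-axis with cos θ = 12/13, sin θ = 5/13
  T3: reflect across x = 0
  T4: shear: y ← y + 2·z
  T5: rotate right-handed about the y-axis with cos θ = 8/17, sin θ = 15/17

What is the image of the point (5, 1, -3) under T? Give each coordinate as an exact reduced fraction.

T(p) = (-515/221, -303/26, -1527/221)

T1 scale by (-1, -3, 3/2): (5, 1, -3) → (-5, -3, -9/2)
T2 rotate right-handed about the x-axis with cos θ = 12/13, sin θ = 5/13: (-5, -3, -9/2) → (-5, -27/26, -69/13)
T3 reflect across x = 0: (-5, -27/26, -69/13) → (5, -27/26, -69/13)
T4 shear: y ← y + 2·z: (5, -27/26, -69/13) → (5, -303/26, -69/13)
T5 rotate right-handed about the y-axis with cos θ = 8/17, sin θ = 15/17: (5, -303/26, -69/13) → (-515/221, -303/26, -1527/221)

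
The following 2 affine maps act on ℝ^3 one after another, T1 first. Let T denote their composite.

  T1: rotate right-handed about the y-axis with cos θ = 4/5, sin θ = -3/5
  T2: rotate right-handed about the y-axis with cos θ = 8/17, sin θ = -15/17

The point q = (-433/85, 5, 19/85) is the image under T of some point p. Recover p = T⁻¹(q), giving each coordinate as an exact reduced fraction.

T1 = [4/5 0 -3/5 0; 0 1 0 0; 3/5 0 4/5 0; 0 0 0 1]
T2·T1 = [-13/85 0 -84/85 0; 0 1 0 0; 84/85 0 -13/85 0; 0 0 0 1]
det M = 1; M⁻¹ = [-13/85 0 84/85 0; 0 1 0 0; -84/85 0 -13/85 0; 0 0 0 1]
M⁻¹ · (-433/85, 5, 19/85)ᵀ = (1, 5, 5)ᵀ

p = (1, 5, 5)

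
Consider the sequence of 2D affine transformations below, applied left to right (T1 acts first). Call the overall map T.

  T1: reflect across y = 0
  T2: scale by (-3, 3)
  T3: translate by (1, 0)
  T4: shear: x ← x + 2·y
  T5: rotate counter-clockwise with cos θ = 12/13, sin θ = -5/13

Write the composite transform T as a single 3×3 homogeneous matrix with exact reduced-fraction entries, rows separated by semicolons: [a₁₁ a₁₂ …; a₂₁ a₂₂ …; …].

T1 = [1 0 0; 0 -1 0; 0 0 1]
T2·T1 = [-3 0 0; 0 -3 0; 0 0 1]
T3·…·T1 = [-3 0 1; 0 -3 0; 0 0 1]
T4·…·T1 = [-3 -6 1; 0 -3 0; 0 0 1]
T5·…·T1 = [-36/13 -87/13 12/13; 15/13 -6/13 -5/13; 0 0 1]

T = [-36/13 -87/13 12/13; 15/13 -6/13 -5/13; 0 0 1]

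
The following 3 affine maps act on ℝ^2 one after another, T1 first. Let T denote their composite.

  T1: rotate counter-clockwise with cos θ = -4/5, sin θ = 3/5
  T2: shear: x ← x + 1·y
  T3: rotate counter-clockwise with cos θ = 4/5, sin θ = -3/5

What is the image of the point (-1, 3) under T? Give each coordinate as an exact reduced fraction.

T1 rotate counter-clockwise with cos θ = -4/5, sin θ = 3/5: (-1, 3) → (-1, -3)
T2 shear: x ← x + 1·y: (-1, -3) → (-4, -3)
T3 rotate counter-clockwise with cos θ = 4/5, sin θ = -3/5: (-4, -3) → (-5, 0)

T(p) = (-5, 0)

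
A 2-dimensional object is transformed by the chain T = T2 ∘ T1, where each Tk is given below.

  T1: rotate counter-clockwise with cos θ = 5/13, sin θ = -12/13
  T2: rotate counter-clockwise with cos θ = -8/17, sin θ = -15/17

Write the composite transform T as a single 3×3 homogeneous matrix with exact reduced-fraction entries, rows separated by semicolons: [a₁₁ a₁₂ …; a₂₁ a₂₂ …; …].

T1 = [5/13 12/13 0; -12/13 5/13 0; 0 0 1]
T2·T1 = [-220/221 -21/221 0; 21/221 -220/221 0; 0 0 1]

T = [-220/221 -21/221 0; 21/221 -220/221 0; 0 0 1]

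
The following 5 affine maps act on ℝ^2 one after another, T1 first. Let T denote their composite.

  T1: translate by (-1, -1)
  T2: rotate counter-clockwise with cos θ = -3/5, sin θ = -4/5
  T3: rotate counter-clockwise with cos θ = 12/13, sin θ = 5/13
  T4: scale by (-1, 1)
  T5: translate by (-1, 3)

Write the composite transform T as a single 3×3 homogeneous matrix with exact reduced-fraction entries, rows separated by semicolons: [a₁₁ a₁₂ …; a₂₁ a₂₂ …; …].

T = [16/65 -63/65 -18/65; -63/65 -16/65 274/65; 0 0 1]

T1 = [1 0 -1; 0 1 -1; 0 0 1]
T2·T1 = [-3/5 4/5 -1/5; -4/5 -3/5 7/5; 0 0 1]
T3·…·T1 = [-16/65 63/65 -47/65; -63/65 -16/65 79/65; 0 0 1]
T4·…·T1 = [16/65 -63/65 47/65; -63/65 -16/65 79/65; 0 0 1]
T5·…·T1 = [16/65 -63/65 -18/65; -63/65 -16/65 274/65; 0 0 1]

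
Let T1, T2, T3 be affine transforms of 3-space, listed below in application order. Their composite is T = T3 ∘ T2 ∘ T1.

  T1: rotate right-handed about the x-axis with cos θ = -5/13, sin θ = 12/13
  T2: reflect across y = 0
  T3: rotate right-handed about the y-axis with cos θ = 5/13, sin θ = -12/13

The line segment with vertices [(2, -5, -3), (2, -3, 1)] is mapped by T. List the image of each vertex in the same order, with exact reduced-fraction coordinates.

T1 rotate right-handed about the x-axis with cos θ = -5/13, sin θ = 12/13: (2, -5, -3) → (2, 61/13, -45/13); (2, -3, 1) → (2, 3/13, -41/13)
T2 reflect across y = 0: (2, 61/13, -45/13) → (2, -61/13, -45/13); (2, 3/13, -41/13) → (2, -3/13, -41/13)
T3 rotate right-handed about the y-axis with cos θ = 5/13, sin θ = -12/13: (2, -61/13, -45/13) → (670/169, -61/13, 87/169); (2, -3/13, -41/13) → (622/169, -3/13, 107/169)

image vertices: (670/169, -61/13, 87/169), (622/169, -3/13, 107/169)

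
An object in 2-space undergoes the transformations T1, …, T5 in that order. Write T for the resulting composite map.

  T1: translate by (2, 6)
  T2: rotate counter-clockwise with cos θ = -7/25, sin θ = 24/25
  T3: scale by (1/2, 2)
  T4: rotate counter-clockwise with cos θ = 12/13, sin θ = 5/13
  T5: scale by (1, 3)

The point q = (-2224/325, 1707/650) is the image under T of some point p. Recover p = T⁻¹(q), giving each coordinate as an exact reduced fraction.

p = (3, 5)

T1 = [1 0 2; 0 1 6; 0 0 1]
T2·T1 = [-7/25 -24/25 -158/25; 24/25 -7/25 6/25; 0 0 1]
T3·…·T1 = [-7/50 -12/25 -79/25; 48/25 -14/25 12/25; 0 0 1]
T4·…·T1 = [-282/325 -74/325 -1008/325; 1117/650 -228/325 -251/325; 0 0 1]
T5·…·T1 = [-282/325 -74/325 -1008/325; 3351/650 -684/325 -753/325; 0 0 1]
det M = 3; M⁻¹ = [-228/325 74/975 -2; -1117/650 -94/325 -6; 0 0 1]
M⁻¹ · (-2224/325, 1707/650)ᵀ = (3, 5)ᵀ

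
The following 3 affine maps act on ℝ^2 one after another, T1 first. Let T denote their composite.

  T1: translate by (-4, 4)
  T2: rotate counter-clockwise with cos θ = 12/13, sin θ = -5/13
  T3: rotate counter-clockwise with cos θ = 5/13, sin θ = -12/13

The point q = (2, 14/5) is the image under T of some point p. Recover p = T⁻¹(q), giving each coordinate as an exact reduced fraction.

T1 = [1 0 -4; 0 1 4; 0 0 1]
T2·T1 = [12/13 5/13 -28/13; -5/13 12/13 68/13; 0 0 1]
T3·…·T1 = [0 1 4; -1 0 4; 0 0 1]
det M = 1; M⁻¹ = [0 -1 4; 1 0 -4; 0 0 1]
M⁻¹ · (2, 14/5)ᵀ = (6/5, -2)ᵀ

p = (6/5, -2)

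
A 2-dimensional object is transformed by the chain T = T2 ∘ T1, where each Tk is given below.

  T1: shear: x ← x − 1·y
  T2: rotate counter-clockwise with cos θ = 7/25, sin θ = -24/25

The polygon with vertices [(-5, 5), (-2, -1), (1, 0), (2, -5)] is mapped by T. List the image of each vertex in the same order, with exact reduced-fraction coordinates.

T1 shear: x ← x − 1·y: (-5, 5) → (-10, 5); (-2, -1) → (-1, -1); (1, 0) → (1, 0); (2, -5) → (7, -5)
T2 rotate counter-clockwise with cos θ = 7/25, sin θ = -24/25: (-10, 5) → (2, 11); (-1, -1) → (-31/25, 17/25); (1, 0) → (7/25, -24/25); (7, -5) → (-71/25, -203/25)

image vertices: (2, 11), (-31/25, 17/25), (7/25, -24/25), (-71/25, -203/25)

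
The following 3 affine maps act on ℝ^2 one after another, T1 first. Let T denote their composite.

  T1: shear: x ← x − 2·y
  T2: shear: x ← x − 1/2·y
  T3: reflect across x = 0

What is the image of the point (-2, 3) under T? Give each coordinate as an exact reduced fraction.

T1 shear: x ← x − 2·y: (-2, 3) → (-8, 3)
T2 shear: x ← x − 1/2·y: (-8, 3) → (-19/2, 3)
T3 reflect across x = 0: (-19/2, 3) → (19/2, 3)

T(p) = (19/2, 3)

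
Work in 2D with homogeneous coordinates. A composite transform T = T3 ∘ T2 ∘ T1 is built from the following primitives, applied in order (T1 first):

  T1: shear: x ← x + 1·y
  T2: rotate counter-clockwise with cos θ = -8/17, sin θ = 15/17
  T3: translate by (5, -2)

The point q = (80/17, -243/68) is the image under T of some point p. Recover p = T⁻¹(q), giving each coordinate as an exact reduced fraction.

T1 = [1 1 0; 0 1 0; 0 0 1]
T2·T1 = [-8/17 -23/17 0; 15/17 7/17 0; 0 0 1]
T3·…·T1 = [-8/17 -23/17 5; 15/17 7/17 -2; 0 0 1]
det M = 1; M⁻¹ = [7/17 23/17 11/17; -15/17 -8/17 59/17; 0 0 1]
M⁻¹ · (80/17, -243/68)ᵀ = (-9/4, 1)ᵀ

p = (-9/4, 1)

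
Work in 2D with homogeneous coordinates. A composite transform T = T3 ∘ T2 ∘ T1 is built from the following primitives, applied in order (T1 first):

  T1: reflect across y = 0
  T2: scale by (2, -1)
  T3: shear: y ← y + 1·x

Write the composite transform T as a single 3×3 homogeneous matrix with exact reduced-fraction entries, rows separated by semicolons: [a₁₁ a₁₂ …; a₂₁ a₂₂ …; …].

T1 = [1 0 0; 0 -1 0; 0 0 1]
T2·T1 = [2 0 0; 0 1 0; 0 0 1]
T3·…·T1 = [2 0 0; 2 1 0; 0 0 1]

T = [2 0 0; 2 1 0; 0 0 1]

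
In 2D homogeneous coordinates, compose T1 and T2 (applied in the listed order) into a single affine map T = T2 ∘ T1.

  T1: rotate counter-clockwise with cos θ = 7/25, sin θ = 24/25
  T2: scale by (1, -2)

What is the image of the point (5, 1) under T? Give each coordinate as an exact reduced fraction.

T(p) = (11/25, -254/25)

T1 rotate counter-clockwise with cos θ = 7/25, sin θ = 24/25: (5, 1) → (11/25, 127/25)
T2 scale by (1, -2): (11/25, 127/25) → (11/25, -254/25)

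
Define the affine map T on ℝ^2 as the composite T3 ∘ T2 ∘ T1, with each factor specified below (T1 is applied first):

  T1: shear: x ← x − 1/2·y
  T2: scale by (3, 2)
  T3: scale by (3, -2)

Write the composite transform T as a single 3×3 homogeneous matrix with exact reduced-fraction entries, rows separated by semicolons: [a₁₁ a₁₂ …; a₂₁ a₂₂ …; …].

T = [9 -9/2 0; 0 -4 0; 0 0 1]

T1 = [1 -1/2 0; 0 1 0; 0 0 1]
T2·T1 = [3 -3/2 0; 0 2 0; 0 0 1]
T3·…·T1 = [9 -9/2 0; 0 -4 0; 0 0 1]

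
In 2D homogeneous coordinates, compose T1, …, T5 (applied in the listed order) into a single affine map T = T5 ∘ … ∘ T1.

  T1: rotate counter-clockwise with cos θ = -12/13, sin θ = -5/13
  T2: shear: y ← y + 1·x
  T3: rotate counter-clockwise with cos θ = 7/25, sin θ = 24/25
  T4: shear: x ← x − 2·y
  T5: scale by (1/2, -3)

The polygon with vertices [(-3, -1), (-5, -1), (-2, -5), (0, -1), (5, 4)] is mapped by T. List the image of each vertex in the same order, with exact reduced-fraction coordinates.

T1 rotate counter-clockwise with cos θ = -12/13, sin θ = -5/13: (-3, -1) → (31/13, 27/13); (-5, -1) → (55/13, 37/13); (-2, -5) → (-1/13, 70/13); (0, -1) → (-5/13, 12/13); (5, 4) → (-40/13, -73/13)
T2 shear: y ← y + 1·x: (31/13, 27/13) → (31/13, 58/13); (55/13, 37/13) → (55/13, 92/13); (-1/13, 70/13) → (-1/13, 69/13); (-5/13, 12/13) → (-5/13, 7/13); (-40/13, -73/13) → (-40/13, -113/13)
T3 rotate counter-clockwise with cos θ = 7/25, sin θ = 24/25: (31/13, 58/13) → (-47/13, 46/13); (55/13, 92/13) → (-1823/325, 1964/325); (-1/13, 69/13) → (-1663/325, 459/325); (-5/13, 7/13) → (-203/325, -71/325); (-40/13, -113/13) → (2432/325, -1751/325)
T4 shear: x ← x − 2·y: (-47/13, 46/13) → (-139/13, 46/13); (-1823/325, 1964/325) → (-5751/325, 1964/325); (-1663/325, 459/325) → (-2581/325, 459/325); (-203/325, -71/325) → (-61/325, -71/325); (2432/325, -1751/325) → (5934/325, -1751/325)
T5 scale by (1/2, -3): (-139/13, 46/13) → (-139/26, -138/13); (-5751/325, 1964/325) → (-5751/650, -5892/325); (-2581/325, 459/325) → (-2581/650, -1377/325); (-61/325, -71/325) → (-61/650, 213/325); (5934/325, -1751/325) → (2967/325, 5253/325)

image vertices: (-139/26, -138/13), (-5751/650, -5892/325), (-2581/650, -1377/325), (-61/650, 213/325), (2967/325, 5253/325)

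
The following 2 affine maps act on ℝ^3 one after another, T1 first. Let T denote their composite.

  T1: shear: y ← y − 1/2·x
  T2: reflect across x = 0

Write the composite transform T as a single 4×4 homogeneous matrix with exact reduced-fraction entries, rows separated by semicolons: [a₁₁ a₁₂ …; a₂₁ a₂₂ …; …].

T1 = [1 0 0 0; -1/2 1 0 0; 0 0 1 0; 0 0 0 1]
T2·T1 = [-1 0 0 0; -1/2 1 0 0; 0 0 1 0; 0 0 0 1]

T = [-1 0 0 0; -1/2 1 0 0; 0 0 1 0; 0 0 0 1]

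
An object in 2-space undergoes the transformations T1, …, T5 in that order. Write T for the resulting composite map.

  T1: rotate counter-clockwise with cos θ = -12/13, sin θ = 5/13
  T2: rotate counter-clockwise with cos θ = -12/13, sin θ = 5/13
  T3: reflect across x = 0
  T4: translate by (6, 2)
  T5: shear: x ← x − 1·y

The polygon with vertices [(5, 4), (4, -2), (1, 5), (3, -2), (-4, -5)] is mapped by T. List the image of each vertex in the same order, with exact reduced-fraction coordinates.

image vertices: (-275/169, 214/169), (1158/169, -380/169), (-518/169, 813/169), (89/13, -20/13), (1867/169, 223/169)

T1 rotate counter-clockwise with cos θ = -12/13, sin θ = 5/13: (5, 4) → (-80/13, -23/13); (4, -2) → (-38/13, 44/13); (1, 5) → (-37/13, -55/13); (3, -2) → (-2, 3); (-4, -5) → (73/13, 40/13)
T2 rotate counter-clockwise with cos θ = -12/13, sin θ = 5/13: (-80/13, -23/13) → (1075/169, -124/169); (-38/13, 44/13) → (236/169, -718/169); (-37/13, -55/13) → (719/169, 475/169); (-2, 3) → (9/13, -46/13); (73/13, 40/13) → (-1076/169, -115/169)
T3 reflect across x = 0: (1075/169, -124/169) → (-1075/169, -124/169); (236/169, -718/169) → (-236/169, -718/169); (719/169, 475/169) → (-719/169, 475/169); (9/13, -46/13) → (-9/13, -46/13); (-1076/169, -115/169) → (1076/169, -115/169)
T4 translate by (6, 2): (-1075/169, -124/169) → (-61/169, 214/169); (-236/169, -718/169) → (778/169, -380/169); (-719/169, 475/169) → (295/169, 813/169); (-9/13, -46/13) → (69/13, -20/13); (1076/169, -115/169) → (2090/169, 223/169)
T5 shear: x ← x − 1·y: (-61/169, 214/169) → (-275/169, 214/169); (778/169, -380/169) → (1158/169, -380/169); (295/169, 813/169) → (-518/169, 813/169); (69/13, -20/13) → (89/13, -20/13); (2090/169, 223/169) → (1867/169, 223/169)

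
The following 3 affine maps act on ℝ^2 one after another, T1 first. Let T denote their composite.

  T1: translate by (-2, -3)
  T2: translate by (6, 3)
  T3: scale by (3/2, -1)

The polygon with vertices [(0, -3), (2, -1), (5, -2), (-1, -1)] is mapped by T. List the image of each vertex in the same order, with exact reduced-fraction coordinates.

T1 translate by (-2, -3): (0, -3) → (-2, -6); (2, -1) → (0, -4); (5, -2) → (3, -5); (-1, -1) → (-3, -4)
T2 translate by (6, 3): (-2, -6) → (4, -3); (0, -4) → (6, -1); (3, -5) → (9, -2); (-3, -4) → (3, -1)
T3 scale by (3/2, -1): (4, -3) → (6, 3); (6, -1) → (9, 1); (9, -2) → (27/2, 2); (3, -1) → (9/2, 1)

image vertices: (6, 3), (9, 1), (27/2, 2), (9/2, 1)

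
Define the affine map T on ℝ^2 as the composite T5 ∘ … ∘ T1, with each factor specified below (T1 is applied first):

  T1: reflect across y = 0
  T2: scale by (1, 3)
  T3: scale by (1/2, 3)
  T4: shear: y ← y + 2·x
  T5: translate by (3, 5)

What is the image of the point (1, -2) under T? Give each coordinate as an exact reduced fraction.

T1 reflect across y = 0: (1, -2) → (1, 2)
T2 scale by (1, 3): (1, 2) → (1, 6)
T3 scale by (1/2, 3): (1, 6) → (1/2, 18)
T4 shear: y ← y + 2·x: (1/2, 18) → (1/2, 19)
T5 translate by (3, 5): (1/2, 19) → (7/2, 24)

T(p) = (7/2, 24)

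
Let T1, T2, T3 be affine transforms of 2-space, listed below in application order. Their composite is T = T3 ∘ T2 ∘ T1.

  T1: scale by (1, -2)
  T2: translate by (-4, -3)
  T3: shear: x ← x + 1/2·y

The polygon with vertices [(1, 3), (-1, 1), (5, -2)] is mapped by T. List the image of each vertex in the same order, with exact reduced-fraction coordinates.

image vertices: (-15/2, -9), (-15/2, -5), (3/2, 1)

T1 scale by (1, -2): (1, 3) → (1, -6); (-1, 1) → (-1, -2); (5, -2) → (5, 4)
T2 translate by (-4, -3): (1, -6) → (-3, -9); (-1, -2) → (-5, -5); (5, 4) → (1, 1)
T3 shear: x ← x + 1/2·y: (-3, -9) → (-15/2, -9); (-5, -5) → (-15/2, -5); (1, 1) → (3/2, 1)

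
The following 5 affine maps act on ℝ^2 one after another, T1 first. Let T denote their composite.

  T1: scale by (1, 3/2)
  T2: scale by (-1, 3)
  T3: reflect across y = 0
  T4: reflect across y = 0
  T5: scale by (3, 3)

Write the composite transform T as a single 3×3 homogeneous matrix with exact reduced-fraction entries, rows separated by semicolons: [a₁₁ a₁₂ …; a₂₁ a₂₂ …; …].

T = [-3 0 0; 0 27/2 0; 0 0 1]

T1 = [1 0 0; 0 3/2 0; 0 0 1]
T2·T1 = [-1 0 0; 0 9/2 0; 0 0 1]
T3·…·T1 = [-1 0 0; 0 -9/2 0; 0 0 1]
T4·…·T1 = [-1 0 0; 0 9/2 0; 0 0 1]
T5·…·T1 = [-3 0 0; 0 27/2 0; 0 0 1]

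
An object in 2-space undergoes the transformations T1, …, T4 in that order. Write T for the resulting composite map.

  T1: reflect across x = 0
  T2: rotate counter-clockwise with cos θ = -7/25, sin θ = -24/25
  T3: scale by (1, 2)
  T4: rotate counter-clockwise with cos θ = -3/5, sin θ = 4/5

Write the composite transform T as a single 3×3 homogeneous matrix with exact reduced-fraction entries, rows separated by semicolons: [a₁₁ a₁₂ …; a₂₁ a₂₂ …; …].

T = [-213/125 -16/125 0; -116/125 138/125 0; 0 0 1]

T1 = [-1 0 0; 0 1 0; 0 0 1]
T2·T1 = [7/25 24/25 0; 24/25 -7/25 0; 0 0 1]
T3·…·T1 = [7/25 24/25 0; 48/25 -14/25 0; 0 0 1]
T4·…·T1 = [-213/125 -16/125 0; -116/125 138/125 0; 0 0 1]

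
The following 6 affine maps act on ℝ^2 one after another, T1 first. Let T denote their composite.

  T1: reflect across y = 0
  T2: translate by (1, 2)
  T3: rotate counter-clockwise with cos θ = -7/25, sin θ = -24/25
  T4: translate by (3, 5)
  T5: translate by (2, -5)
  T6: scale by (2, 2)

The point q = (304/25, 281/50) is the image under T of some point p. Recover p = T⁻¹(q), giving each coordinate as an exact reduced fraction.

p = (-4, 7/4)

T1 = [1 0 0; 0 -1 0; 0 0 1]
T2·T1 = [1 0 1; 0 -1 2; 0 0 1]
T3·…·T1 = [-7/25 -24/25 41/25; -24/25 7/25 -38/25; 0 0 1]
T4·…·T1 = [-7/25 -24/25 116/25; -24/25 7/25 87/25; 0 0 1]
T5·…·T1 = [-7/25 -24/25 166/25; -24/25 7/25 -38/25; 0 0 1]
T6·…·T1 = [-14/25 -48/25 332/25; -48/25 14/25 -76/25; 0 0 1]
det M = -4; M⁻¹ = [-7/50 -12/25 2/5; -12/25 7/50 34/5; 0 0 1]
M⁻¹ · (304/25, 281/50)ᵀ = (-4, 7/4)ᵀ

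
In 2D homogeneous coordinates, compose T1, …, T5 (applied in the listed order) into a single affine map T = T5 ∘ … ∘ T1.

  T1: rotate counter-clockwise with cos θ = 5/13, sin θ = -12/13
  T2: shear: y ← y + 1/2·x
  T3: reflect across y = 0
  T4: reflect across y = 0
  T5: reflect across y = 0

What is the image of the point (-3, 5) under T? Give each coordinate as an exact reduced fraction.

T(p) = (45/13, -167/26)

T1 rotate counter-clockwise with cos θ = 5/13, sin θ = -12/13: (-3, 5) → (45/13, 61/13)
T2 shear: y ← y + 1/2·x: (45/13, 61/13) → (45/13, 167/26)
T3 reflect across y = 0: (45/13, 167/26) → (45/13, -167/26)
T4 reflect across y = 0: (45/13, -167/26) → (45/13, 167/26)
T5 reflect across y = 0: (45/13, 167/26) → (45/13, -167/26)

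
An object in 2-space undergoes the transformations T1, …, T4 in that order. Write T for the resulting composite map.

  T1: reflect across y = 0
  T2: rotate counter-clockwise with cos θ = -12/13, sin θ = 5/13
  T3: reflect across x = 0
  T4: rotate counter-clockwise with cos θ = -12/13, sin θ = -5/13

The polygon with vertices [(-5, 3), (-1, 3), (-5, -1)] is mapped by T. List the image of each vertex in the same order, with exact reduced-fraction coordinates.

T1 reflect across y = 0: (-5, 3) → (-5, -3); (-1, 3) → (-1, -3); (-5, -1) → (-5, 1)
T2 rotate counter-clockwise with cos θ = -12/13, sin θ = 5/13: (-5, -3) → (75/13, 11/13); (-1, -3) → (27/13, 31/13); (-5, 1) → (55/13, -37/13)
T3 reflect across x = 0: (75/13, 11/13) → (-75/13, 11/13); (27/13, 31/13) → (-27/13, 31/13); (55/13, -37/13) → (-55/13, -37/13)
T4 rotate counter-clockwise with cos θ = -12/13, sin θ = -5/13: (-75/13, 11/13) → (955/169, 243/169); (-27/13, 31/13) → (479/169, -237/169); (-55/13, -37/13) → (475/169, 719/169)

image vertices: (955/169, 243/169), (479/169, -237/169), (475/169, 719/169)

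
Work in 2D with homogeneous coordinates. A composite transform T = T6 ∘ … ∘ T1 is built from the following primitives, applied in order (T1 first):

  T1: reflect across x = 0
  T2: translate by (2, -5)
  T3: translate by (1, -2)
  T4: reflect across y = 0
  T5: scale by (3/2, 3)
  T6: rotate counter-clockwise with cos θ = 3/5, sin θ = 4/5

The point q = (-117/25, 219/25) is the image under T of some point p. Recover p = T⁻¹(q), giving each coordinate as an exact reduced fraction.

T1 = [-1 0 0; 0 1 0; 0 0 1]
T2·T1 = [-1 0 2; 0 1 -5; 0 0 1]
T3·…·T1 = [-1 0 3; 0 1 -7; 0 0 1]
T4·…·T1 = [-1 0 3; 0 -1 7; 0 0 1]
T5·…·T1 = [-3/2 0 9/2; 0 -3 21; 0 0 1]
T6·…·T1 = [-9/10 12/5 -141/10; -6/5 -9/5 81/5; 0 0 1]
det M = 9/2; M⁻¹ = [-2/5 -8/15 3; 4/15 -1/5 7; 0 0 1]
M⁻¹ · (-117/25, 219/25)ᵀ = (1/5, 4)ᵀ

p = (1/5, 4)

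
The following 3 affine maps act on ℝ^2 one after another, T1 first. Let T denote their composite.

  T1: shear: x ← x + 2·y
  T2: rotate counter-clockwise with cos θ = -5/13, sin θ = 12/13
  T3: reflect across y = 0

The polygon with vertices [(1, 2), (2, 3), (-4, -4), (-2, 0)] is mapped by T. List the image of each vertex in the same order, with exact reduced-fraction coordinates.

T1 shear: x ← x + 2·y: (1, 2) → (5, 2); (2, 3) → (8, 3); (-4, -4) → (-12, -4); (-2, 0) → (-2, 0)
T2 rotate counter-clockwise with cos θ = -5/13, sin θ = 12/13: (5, 2) → (-49/13, 50/13); (8, 3) → (-76/13, 81/13); (-12, -4) → (108/13, -124/13); (-2, 0) → (10/13, -24/13)
T3 reflect across y = 0: (-49/13, 50/13) → (-49/13, -50/13); (-76/13, 81/13) → (-76/13, -81/13); (108/13, -124/13) → (108/13, 124/13); (10/13, -24/13) → (10/13, 24/13)

image vertices: (-49/13, -50/13), (-76/13, -81/13), (108/13, 124/13), (10/13, 24/13)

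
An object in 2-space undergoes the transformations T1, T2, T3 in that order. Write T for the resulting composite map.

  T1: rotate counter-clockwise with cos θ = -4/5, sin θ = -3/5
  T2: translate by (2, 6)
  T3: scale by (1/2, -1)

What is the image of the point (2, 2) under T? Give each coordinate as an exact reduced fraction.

T(p) = (4/5, -16/5)

T1 rotate counter-clockwise with cos θ = -4/5, sin θ = -3/5: (2, 2) → (-2/5, -14/5)
T2 translate by (2, 6): (-2/5, -14/5) → (8/5, 16/5)
T3 scale by (1/2, -1): (8/5, 16/5) → (4/5, -16/5)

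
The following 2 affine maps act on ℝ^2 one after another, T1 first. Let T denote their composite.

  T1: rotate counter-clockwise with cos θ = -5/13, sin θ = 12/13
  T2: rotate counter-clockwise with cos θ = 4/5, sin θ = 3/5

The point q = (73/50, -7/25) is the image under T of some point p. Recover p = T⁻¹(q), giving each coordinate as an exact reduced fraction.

p = (-7/5, -1/2)

T1 = [-5/13 -12/13 0; 12/13 -5/13 0; 0 0 1]
T2·T1 = [-56/65 -33/65 0; 33/65 -56/65 0; 0 0 1]
det M = 1; M⁻¹ = [-56/65 33/65 0; -33/65 -56/65 0; 0 0 1]
M⁻¹ · (73/50, -7/25)ᵀ = (-7/5, -1/2)ᵀ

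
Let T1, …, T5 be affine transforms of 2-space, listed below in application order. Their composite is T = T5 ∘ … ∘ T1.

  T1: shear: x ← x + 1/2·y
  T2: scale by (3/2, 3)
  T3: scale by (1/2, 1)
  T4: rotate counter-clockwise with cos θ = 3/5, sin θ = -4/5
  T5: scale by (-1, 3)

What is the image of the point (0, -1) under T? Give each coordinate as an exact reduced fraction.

T(p) = (21/8, -9/2)

T1 shear: x ← x + 1/2·y: (0, -1) → (-1/2, -1)
T2 scale by (3/2, 3): (-1/2, -1) → (-3/4, -3)
T3 scale by (1/2, 1): (-3/4, -3) → (-3/8, -3)
T4 rotate counter-clockwise with cos θ = 3/5, sin θ = -4/5: (-3/8, -3) → (-21/8, -3/2)
T5 scale by (-1, 3): (-21/8, -3/2) → (21/8, -9/2)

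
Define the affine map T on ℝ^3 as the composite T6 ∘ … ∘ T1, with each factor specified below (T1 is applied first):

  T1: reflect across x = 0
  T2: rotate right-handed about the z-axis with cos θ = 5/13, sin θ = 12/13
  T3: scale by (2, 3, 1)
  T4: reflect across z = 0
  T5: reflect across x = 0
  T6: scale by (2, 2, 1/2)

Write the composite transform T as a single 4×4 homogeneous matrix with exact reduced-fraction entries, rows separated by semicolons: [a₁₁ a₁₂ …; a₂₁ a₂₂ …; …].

T1 = [-1 0 0 0; 0 1 0 0; 0 0 1 0; 0 0 0 1]
T2·T1 = [-5/13 -12/13 0 0; -12/13 5/13 0 0; 0 0 1 0; 0 0 0 1]
T3·…·T1 = [-10/13 -24/13 0 0; -36/13 15/13 0 0; 0 0 1 0; 0 0 0 1]
T4·…·T1 = [-10/13 -24/13 0 0; -36/13 15/13 0 0; 0 0 -1 0; 0 0 0 1]
T5·…·T1 = [10/13 24/13 0 0; -36/13 15/13 0 0; 0 0 -1 0; 0 0 0 1]
T6·…·T1 = [20/13 48/13 0 0; -72/13 30/13 0 0; 0 0 -1/2 0; 0 0 0 1]

T = [20/13 48/13 0 0; -72/13 30/13 0 0; 0 0 -1/2 0; 0 0 0 1]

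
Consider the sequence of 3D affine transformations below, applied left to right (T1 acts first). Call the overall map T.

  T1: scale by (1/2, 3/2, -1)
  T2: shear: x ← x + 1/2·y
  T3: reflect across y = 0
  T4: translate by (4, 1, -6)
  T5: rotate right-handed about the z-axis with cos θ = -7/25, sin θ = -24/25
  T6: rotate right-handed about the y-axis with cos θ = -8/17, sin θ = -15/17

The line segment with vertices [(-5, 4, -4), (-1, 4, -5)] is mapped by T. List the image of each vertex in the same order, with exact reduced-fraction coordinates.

image vertices: (1962/425, -73/25, -749/170), (1699/425, -121/25, -913/170)

T1 scale by (1/2, 3/2, -1): (-5, 4, -4) → (-5/2, 6, 4); (-1, 4, -5) → (-1/2, 6, 5)
T2 shear: x ← x + 1/2·y: (-5/2, 6, 4) → (1/2, 6, 4); (-1/2, 6, 5) → (5/2, 6, 5)
T3 reflect across y = 0: (1/2, 6, 4) → (1/2, -6, 4); (5/2, 6, 5) → (5/2, -6, 5)
T4 translate by (4, 1, -6): (1/2, -6, 4) → (9/2, -5, -2); (5/2, -6, 5) → (13/2, -5, -1)
T5 rotate right-handed about the z-axis with cos θ = -7/25, sin θ = -24/25: (9/2, -5, -2) → (-303/50, -73/25, -2); (13/2, -5, -1) → (-331/50, -121/25, -1)
T6 rotate right-handed about the y-axis with cos θ = -8/17, sin θ = -15/17: (-303/50, -73/25, -2) → (1962/425, -73/25, -749/170); (-331/50, -121/25, -1) → (1699/425, -121/25, -913/170)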